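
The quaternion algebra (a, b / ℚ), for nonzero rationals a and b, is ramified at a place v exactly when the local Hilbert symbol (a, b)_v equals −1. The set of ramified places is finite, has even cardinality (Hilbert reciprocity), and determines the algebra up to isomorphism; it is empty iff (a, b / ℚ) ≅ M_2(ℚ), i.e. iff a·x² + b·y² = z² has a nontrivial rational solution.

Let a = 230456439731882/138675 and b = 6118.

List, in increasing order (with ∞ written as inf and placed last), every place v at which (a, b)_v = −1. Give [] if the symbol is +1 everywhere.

Mod squares: a ≡ 13474734, b ≡ 6118. Check v ∈ {∞, 2, 3, 5, 7, 13, 19, 23, 29, 37, 43}.
v=19: a=19^2·(≡14), b=19^1·(≡18) mod 19; (14|19)=-1, (18|19)=-1; (−1)^{2·1·9}·(-1)^1·(-1)^2 = -1.
v=29: a=29^3·(≡3), b=29^0·(≡28) mod 29; (3|29)=-1, (28|29)=+1; (−1)^{3·0·14}·(-1)^0·(+1)^3 = +1.
v=23: a=23^1·(≡16), b=23^1·(≡13) mod 23; (16|23)=+1, (13|23)=+1; (−1)^{1·1·11}·(+1)^1·(+1)^1 = -1.
v=13: a=13^3·(≡2), b=13^0·(≡8) mod 13; (2|13)=-1, (8|13)=-1; (−1)^{3·0·6}·(-1)^0·(-1)^3 = -1.
v=37: a=37^1·(≡9), b=37^0·(≡13) mod 37; (9|37)=+1, (13|37)=-1; (−1)^{1·0·18}·(+1)^0·(-1)^1 = -1.
v=7: a=7^1·(≡2), b=7^1·(≡6) mod 7; (2|7)=+1, (6|7)=-1; (−1)^{1·1·3}·(+1)^1·(-1)^1 = +1.
v=∞: 13474734 > 0 and 6118 > 0  ⇒  (a,b)_∞ = +1.
v=3: a=3^-1·(≡2), b=3^0·(≡1) mod 3; (2|3)=-1, (1|3)=+1; (−1)^{-1·0·1}·(-1)^0·(+1)^-1 = +1.
v=2: v_2(a)=1, v_2(b)=1; units ≡ 7, 3 (mod 8); ε·ε+αω+βω = 1·1+1·1+1·0 ≡ 0  ⇒  (a,b)_2 = +1.
v=43: a=43^-2·(≡8), b=43^0·(≡12) mod 43; (8|43)=-1, (12|43)=-1; (−1)^{-2·0·21}·(-1)^0·(-1)^-2 = +1.
v=5: a=5^-2·(≡1), b=5^0·(≡3) mod 5; (1|5)=+1, (3|5)=-1; (−1)^{-2·0·2}·(+1)^0·(-1)^-2 = +1.
Ram(13474734, 6118) = {13, 19, 23, 37}; no ℚ_13-point on the conic.

[13, 19, 23, 37]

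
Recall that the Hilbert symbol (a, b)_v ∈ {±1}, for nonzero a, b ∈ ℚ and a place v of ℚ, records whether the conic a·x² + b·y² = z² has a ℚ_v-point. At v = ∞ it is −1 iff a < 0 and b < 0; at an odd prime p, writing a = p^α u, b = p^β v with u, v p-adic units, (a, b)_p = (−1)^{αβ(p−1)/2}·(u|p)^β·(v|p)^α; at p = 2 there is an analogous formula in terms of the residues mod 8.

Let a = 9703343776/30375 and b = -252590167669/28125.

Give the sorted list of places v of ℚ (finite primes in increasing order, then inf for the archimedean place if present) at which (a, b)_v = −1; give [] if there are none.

Mod squares: a ≡ 13110, b ≡ -37145. Check v ∈ {∞, 2, 3, 5, 7, 17, 19, 23}.
v=19: a=19^1·(≡17), b=19^1·(≡14) mod 19; (17|19)=+1, (14|19)=-1; (−1)^{1·1·9}·(+1)^1·(-1)^1 = +1.
v=3: a=3^-5·(≡2), b=3^-2·(≡1) mod 3; (2|3)=-1, (1|3)=+1; (−1)^{-5·-2·1}·(-1)^-2·(+1)^-5 = +1.
v=23: a=23^1·(≡9), b=23^1·(≡13) mod 23; (9|23)=+1, (13|23)=+1; (−1)^{1·1·11}·(+1)^1·(+1)^1 = -1.
v=17: a=17^2·(≡7), b=17^3·(≡4) mod 17; (7|17)=-1, (4|17)=+1; (−1)^{2·3·8}·(-1)^3·(+1)^2 = -1.
v=∞: 13110 > 0 and -37145 < 0  ⇒  (a,b)_∞ = +1.
v=2: v_2(a)=5, v_2(b)=0; units ≡ 3, 7 (mod 8); ε·ε+αω+βω = 1·1+5·0+0·1 ≡ 1  ⇒  (a,b)_2 = -1.
v=5: a=5^-3·(≡2), b=5^-5·(≡4) mod 5; (2|5)=-1, (4|5)=+1; (−1)^{-3·-5·2}·(-1)^-5·(+1)^-3 = -1.
v=7: a=7^4·(≡5), b=7^6·(≡4) mod 7; (5|7)=-1, (4|7)=+1; (−1)^{4·6·3}·(-1)^6·(+1)^4 = +1.
|Ram(13110, -37145)| = 4, even; anisotropic at {2, 5, 17, 23}.

[2, 5, 17, 23]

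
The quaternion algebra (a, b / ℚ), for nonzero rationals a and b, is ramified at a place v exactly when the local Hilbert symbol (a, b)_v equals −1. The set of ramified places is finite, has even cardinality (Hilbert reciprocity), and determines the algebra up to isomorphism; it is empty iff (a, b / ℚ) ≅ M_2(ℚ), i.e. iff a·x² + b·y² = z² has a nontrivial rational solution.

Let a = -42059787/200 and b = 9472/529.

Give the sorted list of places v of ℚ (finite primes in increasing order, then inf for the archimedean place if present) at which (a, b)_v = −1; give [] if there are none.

(a, b) ≡ (-1254, 37) mod (ℚ^×)²; places V = {2, 3, 5, 7, 11, 19, 23, 37, ∞}.
(a,b)_7: α=2, u≡3; β=0, v≡2 (mod 7); (3|7)=-1, (2|7)=+1; sign (−1)^0·-1^0·+1^2 = +1.
(a,b)_2: α=-3, β=8; u≡5, v≡5 (mod 8); ε(u)ε(v)=0·0, αω(v)=-3·1, βω(u)=8·1; sum ≡ 1  ⇒  -1.
(a,b)_5: α=-2, u≡1; β=0, v≡3 (mod 5); (1|5)=+1, (3|5)=-1; sign (−1)^0·+1^0·-1^-2 = +1.
(a,b)_23: α=0, u≡21; β=-2, v≡19 (mod 23); (21|23)=-1, (19|23)=-1; sign (−1)^0·-1^-2·-1^0 = +1.
(a,b)_3: α=1, u≡2; β=0, v≡1 (mod 3); (2|3)=-1, (1|3)=+1; sign (−1)^0·-1^0·+1^1 = +1.
(a,b)_37: α=2, u≡9; β=1, v≡30 (mod 37); (9|37)=+1, (30|37)=+1; sign (−1)^0·+1^1·+1^2 = +1.
(a,b)_∞: sgn(-1254)=−, sgn(37)=+, so +1.
(a,b)_19: α=1, u≡15; β=0, v≡3 (mod 19); (15|19)=-1, (3|19)=-1; sign (−1)^0·-1^0·-1^1 = -1.
(a,b)_11: α=1, u≡8; β=0, v≡1 (mod 11); (8|11)=-1, (1|11)=+1; sign (−1)^0·-1^0·+1^1 = +1.
(-1254, 37 / ℚ) ramifies at {2, 19}: a division algebra.

[2, 19]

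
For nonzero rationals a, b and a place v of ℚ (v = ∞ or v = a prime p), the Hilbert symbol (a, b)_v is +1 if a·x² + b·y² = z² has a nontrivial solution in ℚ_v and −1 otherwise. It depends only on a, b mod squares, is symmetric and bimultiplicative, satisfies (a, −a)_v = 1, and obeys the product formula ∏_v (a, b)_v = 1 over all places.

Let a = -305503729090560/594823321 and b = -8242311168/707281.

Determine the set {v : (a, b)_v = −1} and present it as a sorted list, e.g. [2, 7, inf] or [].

(a, b) ≡ (-1365, -3) mod (ℚ^×)²; places V = {2, 3, 5, 7, 11, 13, 29, ∞}.
(a,b)_2: α=22, β=12; u≡3, v≡5 (mod 8); ε(u)ε(v)=1·0, αω(v)=22·1, βω(u)=12·1; sum ≡ 0  ⇒  +1.
(a,b)_7: α=3, u≡1; β=2, v≡2 (mod 7); (1|7)=+1, (2|7)=+1; sign (−1)^0·+1^2·+1^3 = +1.
(a,b)_∞: sgn(-1365)=−, sgn(-3)=−, so -1.
(a,b)_13: α=1, u≡1; β=2, v≡9 (mod 13); (1|13)=+1, (9|13)=+1; sign (−1)^0·+1^2·+1^1 = +1.
(a,b)_11: α=2, u≡10; β=0, v≡10 (mod 11); (10|11)=-1, (10|11)=-1; sign (−1)^0·-1^0·-1^2 = +1.
(a,b)_3: α=3, u≡1; β=5, v≡2 (mod 3); (1|3)=+1, (2|3)=-1; sign (−1)^1·+1^5·-1^3 = +1.
(a,b)_29: α=-6, u≡19; β=-4, v≡15 (mod 29); (19|29)=-1, (15|29)=-1; sign (−1)^0·-1^-4·-1^-6 = +1.
(a,b)_5: α=1, u≡3; β=0, v≡2 (mod 5); (3|5)=-1, (2|5)=-1; sign (−1)^0·-1^0·-1^1 = -1.
|Ram(-1365, -3)| = 2, even; anisotropic at {5, ∞}.

[5, inf]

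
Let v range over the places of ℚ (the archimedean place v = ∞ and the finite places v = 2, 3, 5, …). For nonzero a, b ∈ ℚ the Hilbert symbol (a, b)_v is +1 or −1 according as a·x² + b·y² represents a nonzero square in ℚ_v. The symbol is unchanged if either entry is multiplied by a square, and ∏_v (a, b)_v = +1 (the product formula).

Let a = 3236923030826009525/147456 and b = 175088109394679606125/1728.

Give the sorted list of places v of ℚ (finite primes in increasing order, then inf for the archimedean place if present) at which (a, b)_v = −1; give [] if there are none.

[3, 13]

Mod squares: a ≡ 221, b ≡ 15015. Check v ∈ {∞, 2, 3, 5, 7, 11, 13, 17, 41}.
v=5: a=5^2·(≡1), b=5^3·(≡3) mod 5; (1|5)=+1, (3|5)=-1; (−1)^{2·3·2}·(+1)^3·(-1)^2 = +1.
v=13: a=13^1·(≡9), b=13^1·(≡8) mod 13; (9|13)=+1, (8|13)=-1; (−1)^{1·1·6}·(+1)^1·(-1)^1 = -1.
v=11: a=11^4·(≡4), b=11^3·(≡4) mod 11; (4|11)=+1, (4|11)=+1; (−1)^{4·3·5}·(+1)^3·(+1)^4 = +1.
v=7: a=7^2·(≡2), b=7^3·(≡3) mod 7; (2|7)=+1, (3|7)=-1; (−1)^{2·3·3}·(+1)^3·(-1)^2 = +1.
v=17: a=17^3·(≡15), b=17^4·(≡2) mod 17; (15|17)=+1, (2|17)=+1; (−1)^{3·4·8}·(+1)^4·(+1)^3 = +1.
v=3: a=3^-2·(≡2), b=3^-3·(≡1) mod 3; (2|3)=-1, (1|3)=+1; (−1)^{-2·-3·1}·(-1)^-3·(+1)^-2 = -1.
v=∞: 221 > 0 and 15015 > 0  ⇒  (a,b)_∞ = +1.
v=2: v_2(a)=-14, v_2(b)=-6; units ≡ 5, 7 (mod 8); ε·ε+αω+βω = 0·1+-14·0+-6·1 ≡ 0  ⇒  (a,b)_2 = +1.
v=41: a=41^4·(≡9), b=41^4·(≡20) mod 41; (9|41)=+1, (20|41)=+1; (−1)^{4·4·20}·(+1)^4·(+1)^4 = +1.
Ram(221, 15015) = {3, 13}; no ℚ_3-point on the conic.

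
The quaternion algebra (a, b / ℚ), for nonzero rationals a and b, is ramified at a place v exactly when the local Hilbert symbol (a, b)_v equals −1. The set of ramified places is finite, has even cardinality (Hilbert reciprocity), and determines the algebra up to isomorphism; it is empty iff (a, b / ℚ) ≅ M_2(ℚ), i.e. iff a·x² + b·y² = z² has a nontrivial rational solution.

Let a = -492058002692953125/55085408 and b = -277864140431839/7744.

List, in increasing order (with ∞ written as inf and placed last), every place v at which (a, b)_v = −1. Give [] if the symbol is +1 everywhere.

(a, b) ≡ (-8398, -31) mod (ℚ^×)²; places V = {2, 3, 5, 7, 11, 13, 17, 19, 23, 31, 41, 43, ∞}.
(a,b)_31: α=2, u≡30; β=3, v≡24 (mod 31); (30|31)=-1, (24|31)=-1; sign (−1)^0·-1^3·-1^2 = -1.
(a,b)_7: α=-2, u≡2; β=0, v≡2 (mod 7); (2|7)=+1, (2|7)=+1; sign (−1)^0·+1^0·+1^-2 = +1.
(a,b)_17: α=1, u≡16; β=2, v≡10 (mod 17); (16|17)=+1, (10|17)=-1; sign (−1)^0·+1^2·-1^1 = -1.
(a,b)_19: α=-1, u≡3; β=2, v≡16 (mod 19); (3|19)=-1, (16|19)=+1; sign (−1)^0·-1^2·+1^-1 = +1.
(a,b)_3: α=6, u≡2; β=0, v≡2 (mod 3); (2|3)=-1, (2|3)=-1; sign (−1)^0·-1^0·-1^6 = +1.
(a,b)_13: α=1, u≡1; β=2, v≡7 (mod 13); (1|13)=+1, (7|13)=-1; sign (−1)^0·+1^2·-1^1 = -1.
(a,b)_5: α=6, u≡2; β=0, v≡4 (mod 5); (2|5)=-1, (4|5)=+1; sign (−1)^0·-1^0·+1^6 = +1.
(a,b)_41: α=2, u≡34; β=0, v≡1 (mod 41); (34|41)=-1, (1|41)=+1; sign (−1)^0·-1^0·+1^2 = +1.
(a,b)_43: α=-2, u≡20; β=0, v≡2 (mod 43); (20|43)=-1, (2|43)=-1; sign (−1)^0·-1^0·-1^-2 = +1.
(a,b)_11: α=2, u≡8; β=-2, v≡8 (mod 11); (8|11)=-1, (8|11)=-1; sign (−1)^0·-1^-2·-1^2 = +1.
(a,b)_∞: sgn(-8398)=−, sgn(-31)=−, so -1.
(a,b)_2: α=-5, β=-6; u≡1, v≡1 (mod 8); ε(u)ε(v)=0·0, αω(v)=-5·0, βω(u)=-6·0; sum ≡ 0  ⇒  +1.
(a,b)_23: α=0, u≡20; β=2, v≡20 (mod 23); (20|23)=-1, (20|23)=-1; sign (−1)^0·-1^2·-1^0 = +1.
Ram(-8398, -31) = {13, 17, 31, ∞}; no ℚ_13-point on the conic.

[13, 17, 31, inf]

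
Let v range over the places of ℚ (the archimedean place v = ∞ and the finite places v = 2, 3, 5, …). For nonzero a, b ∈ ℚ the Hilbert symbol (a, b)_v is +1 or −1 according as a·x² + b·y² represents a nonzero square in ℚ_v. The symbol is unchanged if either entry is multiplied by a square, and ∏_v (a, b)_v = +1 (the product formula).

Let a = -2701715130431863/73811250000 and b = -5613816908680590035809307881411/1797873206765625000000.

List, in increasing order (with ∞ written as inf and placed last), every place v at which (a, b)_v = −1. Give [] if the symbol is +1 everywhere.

Mod squares: a ≡ -35, b ≡ -3003. Check v ∈ {∞, 2, 3, 5, 7, 11, 13, 29, 31, 41}.
v=2: v_2(a)=-4, v_2(b)=-6; units ≡ 5, 5 (mod 8); ε·ε+αω+βω = 0·0+-4·1+-6·1 ≡ 0  ⇒  (a,b)_2 = +1.
v=31: a=31^2·(≡24), b=31^4·(≡18) mod 31; (24|31)=-1, (18|31)=+1; (−1)^{2·4·15}·(-1)^4·(+1)^2 = +1.
v=7: a=7^1·(≡1), b=7^7·(≡6) mod 7; (1|7)=+1, (6|7)=-1; (−1)^{1·7·3}·(+1)^7·(-1)^1 = +1.
v=41: a=41^4·(≡30), b=41^6·(≡31) mod 41; (30|41)=-1, (31|41)=+1; (−1)^{4·6·20}·(-1)^6·(+1)^4 = +1.
v=13: a=13^2·(≡1), b=13^3·(≡9) mod 13; (1|13)=+1, (9|13)=+1; (−1)^{2·3·6}·(+1)^3·(+1)^2 = +1.
v=29: a=29^2·(≡20), b=29^4·(≡5) mod 29; (20|29)=+1, (5|29)=+1; (−1)^{2·4·14}·(+1)^4·(+1)^2 = +1.
v=3: a=3^-10·(≡1), b=3^-21·(≡1) mod 3; (1|3)=+1, (1|3)=+1; (−1)^{-10·-21·1}·(+1)^-21·(+1)^-10 = +1.
v=∞: -35 < 0 and -3003 < 0  ⇒  (a,b)_∞ = -1.
v=5: a=5^-7·(≡3), b=5^-12·(≡2) mod 5; (3|5)=-1, (2|5)=-1; (−1)^{-7·-12·2}·(-1)^-12·(-1)^-7 = -1.
v=11: a=11^0·(≡1), b=11^-1·(≡10) mod 11; (1|11)=+1, (10|11)=-1; (−1)^{0·-1·5}·(+1)^-1·(-1)^0 = +1.
Ram(-35, -3003) = {5, ∞}; no ℚ_5-point on the conic.

[5, inf]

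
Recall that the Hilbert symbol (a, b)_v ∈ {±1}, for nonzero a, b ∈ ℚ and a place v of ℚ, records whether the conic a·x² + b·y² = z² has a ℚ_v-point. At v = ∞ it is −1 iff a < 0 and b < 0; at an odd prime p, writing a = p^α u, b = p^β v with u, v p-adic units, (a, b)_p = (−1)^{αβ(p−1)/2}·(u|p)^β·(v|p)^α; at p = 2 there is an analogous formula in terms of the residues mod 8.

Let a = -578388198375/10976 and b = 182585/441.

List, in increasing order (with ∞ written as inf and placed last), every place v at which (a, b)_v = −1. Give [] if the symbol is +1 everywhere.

(a, b) ≡ (-210, 65) mod (ℚ^×)²; places V = {2, 3, 5, 7, 13, 19, 53, ∞}.
(a,b)_5: α=3, u≡3; β=1, v≡2 (mod 5); (3|5)=-1, (2|5)=-1; sign (−1)^0·-1^1·-1^3 = +1.
(a,b)_19: α=2, u≡12; β=0, v≡13 (mod 19); (12|19)=-1, (13|19)=-1; sign (−1)^0·-1^0·-1^2 = +1.
(a,b)_2: α=-5, β=0; u≡7, v≡1 (mod 8); ε(u)ε(v)=1·0, αω(v)=-5·0, βω(u)=0·0; sum ≡ 0  ⇒  +1.
(a,b)_∞: sgn(-210)=−, sgn(65)=+, so +1.
(a,b)_3: α=3, u≡2; β=-2, v≡2 (mod 3); (2|3)=-1, (2|3)=-1; sign (−1)^0·-1^-2·-1^3 = -1.
(a,b)_13: α=2, u≡6; β=1, v≡8 (mod 13); (6|13)=-1, (8|13)=-1; sign (−1)^0·-1^1·-1^2 = -1.
(a,b)_53: α=2, u≡31; β=2, v≡35 (mod 53); (31|53)=-1, (35|53)=-1; sign (−1)^0·-1^2·-1^2 = +1.
(a,b)_7: α=-3, u≡5; β=-2, v≡2 (mod 7); (5|7)=-1, (2|7)=+1; sign (−1)^0·-1^-2·+1^-3 = +1.
Ram(-210, 65) = {3, 13}; no ℚ_3-point on the conic.

[3, 13]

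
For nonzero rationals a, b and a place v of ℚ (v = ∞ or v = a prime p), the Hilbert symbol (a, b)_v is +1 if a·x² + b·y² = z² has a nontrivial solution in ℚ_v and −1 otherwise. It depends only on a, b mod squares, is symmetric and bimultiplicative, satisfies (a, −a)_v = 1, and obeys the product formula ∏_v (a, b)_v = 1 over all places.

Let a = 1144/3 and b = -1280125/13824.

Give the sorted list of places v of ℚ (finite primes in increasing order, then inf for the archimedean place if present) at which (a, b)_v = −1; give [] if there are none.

[2, 3, 5, 19]

Mod squares: a ≡ 858, b ≡ -6270. Check v ∈ {∞, 2, 3, 5, 7, 11, 13, 19}.
v=5: a=5^0·(≡3), b=5^3·(≡1) mod 5; (3|5)=-1, (1|5)=+1; (−1)^{0·3·2}·(-1)^3·(+1)^0 = -1.
v=3: a=3^-1·(≡1), b=3^-3·(≡1) mod 3; (1|3)=+1, (1|3)=+1; (−1)^{-1·-3·1}·(+1)^-3·(+1)^-1 = -1.
v=∞: 858 > 0 and -6270 < 0  ⇒  (a,b)_∞ = +1.
v=2: v_2(a)=3, v_2(b)=-9; units ≡ 5, 1 (mod 8); ε·ε+αω+βω = 0·0+3·0+-9·1 ≡ 1  ⇒  (a,b)_2 = -1.
v=7: a=7^0·(≡1), b=7^2·(≡1) mod 7; (1|7)=+1, (1|7)=+1; (−1)^{0·2·3}·(+1)^2·(+1)^0 = +1.
v=11: a=11^1·(≡9), b=11^1·(≡2) mod 11; (9|11)=+1, (2|11)=-1; (−1)^{1·1·5}·(+1)^1·(-1)^1 = +1.
v=13: a=13^1·(≡12), b=13^0·(≡10) mod 13; (12|13)=+1, (10|13)=+1; (−1)^{1·0·6}·(+1)^0·(+1)^1 = +1.
v=19: a=19^0·(≡14), b=19^1·(≡12) mod 19; (14|19)=-1, (12|19)=-1; (−1)^{0·1·9}·(-1)^1·(-1)^0 = -1.
|Ram(858, -6270)| = 4, even; anisotropic at {2, 3, 5, 19}.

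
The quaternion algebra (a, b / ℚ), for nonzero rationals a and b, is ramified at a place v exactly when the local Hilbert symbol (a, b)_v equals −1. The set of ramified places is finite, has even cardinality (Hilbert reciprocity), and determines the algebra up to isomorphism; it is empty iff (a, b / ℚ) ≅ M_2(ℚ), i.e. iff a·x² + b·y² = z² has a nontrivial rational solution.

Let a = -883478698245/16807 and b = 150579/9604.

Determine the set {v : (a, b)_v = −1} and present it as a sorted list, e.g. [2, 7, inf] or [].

(a, b) ≡ (-198835, 11) mod (ℚ^×)²; places V = {2, 3, 5, 7, 11, 13, 19, 23, ∞}.
(a,b)_13: α=5, u≡5; β=2, v≡2 (mod 13); (5|13)=-1, (2|13)=-1; sign (−1)^0·-1^2·-1^5 = -1.
(a,b)_11: α=2, u≡3; β=1, v≡5 (mod 11); (3|11)=+1, (5|11)=+1; sign (−1)^0·+1^1·+1^2 = +1.
(a,b)_5: α=1, u≡3; β=0, v≡1 (mod 5); (3|5)=-1, (1|5)=+1; sign (−1)^0·-1^0·+1^1 = +1.
(a,b)_2: α=0, β=-2; u≡5, v≡3 (mod 8); ε(u)ε(v)=0·1, αω(v)=0·1, βω(u)=-2·1; sum ≡ 0  ⇒  +1.
(a,b)_23: α=1, u≡16; β=0, v≡14 (mod 23); (16|23)=+1, (14|23)=-1; sign (−1)^0·+1^0·-1^1 = -1.
(a,b)_7: α=-5, u≡4; β=-4, v≡4 (mod 7); (4|7)=+1, (4|7)=+1; sign (−1)^0·+1^-4·+1^-5 = +1.
(a,b)_3: α=2, u≡2; β=4, v≡2 (mod 3); (2|3)=-1, (2|3)=-1; sign (−1)^0·-1^4·-1^2 = +1.
(a,b)_19: α=1, u≡1; β=0, v≡11 (mod 19); (1|19)=+1, (11|19)=+1; sign (−1)^0·+1^0·+1^1 = +1.
(a,b)_∞: sgn(-198835)=−, sgn(11)=+, so +1.
(-198835, 11 / ℚ) ramifies at {13, 23}: a division algebra.

[13, 23]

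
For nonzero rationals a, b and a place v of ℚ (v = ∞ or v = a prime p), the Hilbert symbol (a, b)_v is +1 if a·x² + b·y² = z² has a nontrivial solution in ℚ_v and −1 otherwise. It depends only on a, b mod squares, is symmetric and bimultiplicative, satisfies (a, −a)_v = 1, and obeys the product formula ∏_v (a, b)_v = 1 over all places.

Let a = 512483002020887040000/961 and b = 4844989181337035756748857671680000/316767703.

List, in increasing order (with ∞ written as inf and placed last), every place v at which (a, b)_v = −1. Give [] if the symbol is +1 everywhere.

(a, b) ≡ (561, 546) mod (ℚ^×)²; places V = {2, 3, 5, 7, 11, 13, 17, 31, 53, ∞}.
(a,b)_3: α=3, u≡1; β=3, v≡2 (mod 3); (1|3)=+1, (2|3)=-1; sign (−1)^1·+1^3·-1^3 = +1.
(a,b)_17: α=5, u≡16; β=6, v≡8 (mod 17); (16|17)=+1, (8|17)=+1; sign (−1)^0·+1^6·+1^5 = +1.
(a,b)_7: α=0, u≡2; β=-3, v≡1 (mod 7); (2|7)=+1, (1|7)=+1; sign (−1)^0·+1^-3·+1^0 = +1.
(a,b)_∞: sgn(561)=+, sgn(546)=+, so +1.
(a,b)_2: α=12, β=25; u≡1, v≡1 (mod 8); ε(u)ε(v)=0·0, αω(v)=12·0, βω(u)=25·0; sum ≡ 0  ⇒  +1.
(a,b)_13: α=2, u≡7; β=5, v≡12 (mod 13); (7|13)=-1, (12|13)=+1; sign (−1)^0·-1^5·+1^2 = -1.
(a,b)_53: α=2, u≡45; β=4, v≡43 (mod 53); (45|53)=-1, (43|53)=+1; sign (−1)^0·-1^4·+1^2 = +1.
(a,b)_31: α=-2, u≡26; β=-4, v≡1 (mod 31); (26|31)=-1, (1|31)=+1; sign (−1)^0·-1^-4·+1^-2 = +1.
(a,b)_11: α=1, u≡6; β=2, v≡8 (mod 11); (6|11)=-1, (8|11)=-1; sign (−1)^0·-1^2·-1^1 = -1.
(a,b)_5: α=4, u≡4; β=4, v≡1 (mod 5); (4|5)=+1, (1|5)=+1; sign (−1)^0·+1^4·+1^4 = +1.
(561, 546 / ℚ) ramifies at {11, 13}: a division algebra.

[11, 13]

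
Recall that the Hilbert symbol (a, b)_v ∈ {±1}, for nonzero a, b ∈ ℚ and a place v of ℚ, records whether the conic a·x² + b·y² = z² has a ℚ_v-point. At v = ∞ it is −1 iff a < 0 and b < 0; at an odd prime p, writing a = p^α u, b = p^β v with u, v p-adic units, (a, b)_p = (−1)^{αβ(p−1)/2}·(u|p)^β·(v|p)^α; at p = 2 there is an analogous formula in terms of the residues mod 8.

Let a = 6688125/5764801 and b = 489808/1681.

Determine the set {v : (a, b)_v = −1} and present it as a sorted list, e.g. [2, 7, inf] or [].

Mod squares: a ≡ 1189, b ≡ 253. Check v ∈ {∞, 2, 3, 5, 7, 11, 23, 29, 41}.
v=5: a=5^4·(≡1), b=5^0·(≡3) mod 5; (1|5)=+1, (3|5)=-1; (−1)^{4·0·2}·(+1)^0·(-1)^4 = +1.
v=7: a=7^-8·(≡3), b=7^0·(≡4) mod 7; (3|7)=-1, (4|7)=+1; (−1)^{-8·0·3}·(-1)^0·(+1)^-8 = +1.
v=11: a=11^0·(≡9), b=11^3·(≡3) mod 11; (9|11)=+1, (3|11)=+1; (−1)^{0·3·5}·(+1)^3·(+1)^0 = +1.
v=2: v_2(a)=0, v_2(b)=4; units ≡ 5, 5 (mod 8); ε·ε+αω+βω = 0·0+0·1+4·1 ≡ 0  ⇒  (a,b)_2 = +1.
v=∞: 1189 > 0 and 253 > 0  ⇒  (a,b)_∞ = +1.
v=29: a=29^1·(≡19), b=29^0·(≡2) mod 29; (19|29)=-1, (2|29)=-1; (−1)^{1·0·14}·(-1)^0·(-1)^1 = -1.
v=41: a=41^1·(≡24), b=41^-2·(≡22) mod 41; (24|41)=-1, (22|41)=-1; (−1)^{1·-2·20}·(-1)^-2·(-1)^1 = -1.
v=3: a=3^2·(≡1), b=3^0·(≡1) mod 3; (1|3)=+1, (1|3)=+1; (−1)^{2·0·1}·(+1)^0·(+1)^2 = +1.
v=23: a=23^0·(≡2), b=23^1·(≡22) mod 23; (2|23)=+1, (22|23)=-1; (−1)^{0·1·11}·(+1)^1·(-1)^0 = +1.
Ram(1189, 253) = {29, 41}; no ℚ_29-point on the conic.

[29, 41]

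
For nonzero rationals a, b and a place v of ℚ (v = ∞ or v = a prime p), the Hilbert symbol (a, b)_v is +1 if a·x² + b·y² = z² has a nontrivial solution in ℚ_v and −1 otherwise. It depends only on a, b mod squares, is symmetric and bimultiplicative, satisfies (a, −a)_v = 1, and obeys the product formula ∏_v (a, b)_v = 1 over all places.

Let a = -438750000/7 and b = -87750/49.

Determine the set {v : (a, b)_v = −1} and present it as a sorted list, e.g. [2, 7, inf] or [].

[2, inf]

Mod squares: a ≡ -1365, b ≡ -390. Check v ∈ {∞, 2, 3, 5, 7, 13}.
v=13: a=13^1·(≡4), b=13^1·(≡1) mod 13; (4|13)=+1, (1|13)=+1; (−1)^{1·1·6}·(+1)^1·(+1)^1 = +1.
v=2: v_2(a)=4, v_2(b)=1; units ≡ 3, 5 (mod 8); ε·ε+αω+βω = 1·0+4·1+1·1 ≡ 1  ⇒  (a,b)_2 = -1.
v=3: a=3^3·(≡1), b=3^3·(≡2) mod 3; (1|3)=+1, (2|3)=-1; (−1)^{3·3·1}·(+1)^3·(-1)^3 = +1.
v=5: a=5^7·(≡2), b=5^3·(≡2) mod 5; (2|5)=-1, (2|5)=-1; (−1)^{7·3·2}·(-1)^3·(-1)^7 = +1.
v=∞: -1365 < 0 and -390 < 0  ⇒  (a,b)_∞ = -1.
v=7: a=7^-1·(≡4), b=7^-2·(≡2) mod 7; (4|7)=+1, (2|7)=+1; (−1)^{-1·-2·3}·(+1)^-2·(+1)^-1 = +1.
|Ram(-1365, -390)| = 2, even; anisotropic at {2, ∞}.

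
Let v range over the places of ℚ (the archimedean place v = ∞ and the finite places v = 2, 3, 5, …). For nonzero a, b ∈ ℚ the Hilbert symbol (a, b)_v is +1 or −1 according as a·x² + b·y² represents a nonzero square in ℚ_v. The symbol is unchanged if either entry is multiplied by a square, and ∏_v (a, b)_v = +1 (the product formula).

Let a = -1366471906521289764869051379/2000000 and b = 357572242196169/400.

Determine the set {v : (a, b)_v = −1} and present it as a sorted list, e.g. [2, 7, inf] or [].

(a, b) ≡ (-15158, 127041) mod (ℚ^×)²; places V = {2, 3, 5, 7, 11, 13, 17, 47, 53, ∞}.
(a,b)_53: α=5, u≡39; β=3, v≡35 (mod 53); (39|53)=-1, (35|53)=-1; sign (−1)^0·-1^3·-1^5 = +1.
(a,b)_13: α=3, u≡9; β=2, v≡7 (mod 13); (9|13)=+1, (7|13)=-1; sign (−1)^0·+1^2·-1^3 = -1.
(a,b)_11: α=3, u≡7; β=2, v≡7 (mod 11); (7|11)=-1, (7|11)=-1; sign (−1)^0·-1^2·-1^3 = -1.
(a,b)_47: α=2, u≡5; β=1, v≡6 (mod 47); (5|47)=-1, (6|47)=+1; sign (−1)^0·-1^1·+1^2 = -1.
(a,b)_∞: sgn(-15158)=−, sgn(127041)=+, so +1.
(a,b)_7: α=4, u≡1; β=2, v≡6 (mod 7); (1|7)=+1, (6|7)=-1; sign (−1)^0·+1^2·-1^4 = +1.
(a,b)_5: α=-6, u≡2; β=-2, v≡4 (mod 5); (2|5)=-1, (4|5)=+1; sign (−1)^0·-1^-2·+1^-6 = +1.
(a,b)_3: α=6, u≡1; β=1, v≡2 (mod 3); (1|3)=+1, (2|3)=-1; sign (−1)^0·+1^1·-1^6 = +1.
(a,b)_2: α=-7, β=-4; u≡5, v≡1 (mod 8); ε(u)ε(v)=0·0, αω(v)=-7·0, βω(u)=-4·1; sum ≡ 0  ⇒  +1.
(a,b)_17: α=2, u≡14; β=1, v≡14 (mod 17); (14|17)=-1, (14|17)=-1; sign (−1)^0·-1^1·-1^2 = -1.
Ram(-15158, 127041) = {11, 13, 17, 47}; no ℚ_11-point on the conic.

[11, 13, 17, 47]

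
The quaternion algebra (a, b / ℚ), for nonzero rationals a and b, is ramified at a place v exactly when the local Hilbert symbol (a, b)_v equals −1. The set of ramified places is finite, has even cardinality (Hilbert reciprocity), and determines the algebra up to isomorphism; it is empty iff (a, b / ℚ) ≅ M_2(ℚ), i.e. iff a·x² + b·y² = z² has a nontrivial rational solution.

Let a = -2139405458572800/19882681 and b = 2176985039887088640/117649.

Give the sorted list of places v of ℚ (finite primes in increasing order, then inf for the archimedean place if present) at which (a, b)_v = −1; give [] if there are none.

[5, 11]

(a, b) ≡ (-902, 1607815) mod (ℚ^×)²; places V = {2, 3, 5, 7, 11, 13, 17, 23, 31, 41, ∞}.
(a,b)_11: α=1, u≡2; β=1, v≡7 (mod 11); (2|11)=-1, (7|11)=-1; sign (−1)^1·-1^1·-1^1 = -1.
(a,b)_3: α=6, u≡1; β=2, v≡1 (mod 3); (1|3)=+1, (1|3)=+1; sign (−1)^0·+1^2·+1^6 = +1.
(a,b)_17: α=0, u≡2; β=2, v≡7 (mod 17); (2|17)=+1, (7|17)=-1; sign (−1)^0·+1^2·-1^0 = +1.
(a,b)_41: α=1, u≡30; β=1, v≡34 (mod 41); (30|41)=-1, (34|41)=-1; sign (−1)^0·-1^1·-1^1 = +1.
(a,b)_5: α=2, u≡3; β=1, v≡2 (mod 5); (3|5)=-1, (2|5)=-1; sign (−1)^0·-1^1·-1^2 = -1.
(a,b)_2: α=9, β=10; u≡5, v≡7 (mod 8); ε(u)ε(v)=0·1, αω(v)=9·0, βω(u)=10·1; sum ≡ 0  ⇒  +1.
(a,b)_13: α=-2, u≡2; β=0, v≡12 (mod 13); (2|13)=-1, (12|13)=+1; sign (−1)^0·-1^0·+1^-2 = +1.
(a,b)_23: α=2, u≡6; β=3, v≡13 (mod 23); (6|23)=+1, (13|23)=+1; sign (−1)^0·+1^3·+1^2 = +1.
(a,b)_7: α=-6, u≡2; β=-6, v≡6 (mod 7); (2|7)=+1, (6|7)=-1; sign (−1)^0·+1^-6·-1^-6 = +1.
(a,b)_∞: sgn(-902)=−, sgn(1607815)=+, so +1.
(a,b)_31: α=2, u≡7; β=3, v≡28 (mod 31); (7|31)=+1, (28|31)=+1; sign (−1)^0·+1^3·+1^2 = +1.
|Ram(-902, 1607815)| = 2, even; anisotropic at {5, 11}.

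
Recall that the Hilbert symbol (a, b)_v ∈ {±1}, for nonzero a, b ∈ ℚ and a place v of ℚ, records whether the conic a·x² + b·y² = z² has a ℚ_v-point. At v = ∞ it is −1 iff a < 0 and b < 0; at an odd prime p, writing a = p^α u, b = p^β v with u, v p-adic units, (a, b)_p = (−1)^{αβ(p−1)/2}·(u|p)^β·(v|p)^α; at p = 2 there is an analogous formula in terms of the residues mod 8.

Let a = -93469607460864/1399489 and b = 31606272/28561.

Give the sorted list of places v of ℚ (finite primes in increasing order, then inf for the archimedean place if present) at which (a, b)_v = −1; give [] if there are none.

Mod squares: a ≡ -19, b ≡ 38. Check v ∈ {∞, 2, 3, 7, 13, 19}.
v=7: a=7^-2·(≡2), b=7^0·(≡5) mod 7; (2|7)=+1, (5|7)=-1; (−1)^{-2·0·3}·(+1)^0·(-1)^-2 = +1.
v=3: a=3^2·(≡2), b=3^2·(≡2) mod 3; (2|3)=-1, (2|3)=-1; (−1)^{2·2·1}·(-1)^2·(-1)^2 = +1.
v=19: a=19^5·(≡14), b=19^3·(≡12) mod 19; (14|19)=-1, (12|19)=-1; (−1)^{5·3·9}·(-1)^3·(-1)^5 = -1.
v=2: v_2(a)=22, v_2(b)=9; units ≡ 5, 3 (mod 8); ε·ε+αω+βω = 0·1+22·1+9·1 ≡ 1  ⇒  (a,b)_2 = -1.
v=13: a=13^-4·(≡8), b=13^-4·(≡9) mod 13; (8|13)=-1, (9|13)=+1; (−1)^{-4·-4·6}·(-1)^-4·(+1)^-4 = +1.
v=∞: -19 < 0 and 38 > 0  ⇒  (a,b)_∞ = +1.
|Ram(-19, 38)| = 2, even; anisotropic at {2, 19}.

[2, 19]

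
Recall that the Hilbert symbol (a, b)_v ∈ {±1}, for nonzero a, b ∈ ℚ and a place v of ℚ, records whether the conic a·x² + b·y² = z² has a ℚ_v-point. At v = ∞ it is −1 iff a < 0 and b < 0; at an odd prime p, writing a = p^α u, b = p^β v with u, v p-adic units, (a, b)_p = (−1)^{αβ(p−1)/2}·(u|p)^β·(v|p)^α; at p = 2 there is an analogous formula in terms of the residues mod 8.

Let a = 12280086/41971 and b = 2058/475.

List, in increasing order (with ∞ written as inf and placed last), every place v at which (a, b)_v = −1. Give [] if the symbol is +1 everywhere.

Mod squares: a ≡ 58786, b ≡ 798. Check v ∈ {∞, 2, 3, 5, 7, 13, 17, 19, 47}.
v=5: a=5^0·(≡1), b=5^-2·(≡2) mod 5; (1|5)=+1, (2|5)=-1; (−1)^{0·-2·2}·(+1)^-2·(-1)^0 = +1.
v=47: a=47^-2·(≡6), b=47^0·(≡45) mod 47; (6|47)=+1, (45|47)=-1; (−1)^{-2·0·23}·(+1)^0·(-1)^-2 = +1.
v=13: a=13^1·(≡6), b=13^0·(≡8) mod 13; (6|13)=-1, (8|13)=-1; (−1)^{1·0·6}·(-1)^0·(-1)^1 = -1.
v=2: v_2(a)=1, v_2(b)=1; units ≡ 1, 7 (mod 8); ε·ε+αω+βω = 0·1+1·0+1·0 ≡ 0  ⇒  (a,b)_2 = +1.
v=3: a=3^4·(≡1), b=3^1·(≡2) mod 3; (1|3)=+1, (2|3)=-1; (−1)^{4·1·1}·(+1)^1·(-1)^4 = +1.
v=∞: 58786 > 0 and 798 > 0  ⇒  (a,b)_∞ = +1.
v=17: a=17^1·(≡3), b=17^0·(≡16) mod 17; (3|17)=-1, (16|17)=+1; (−1)^{1·0·8}·(-1)^0·(+1)^1 = +1.
v=19: a=19^-1·(≡5), b=19^-1·(≡1) mod 19; (5|19)=+1, (1|19)=+1; (−1)^{-1·-1·9}·(+1)^-1·(+1)^-1 = -1.
v=7: a=7^3·(≡3), b=7^3·(≡1) mod 7; (3|7)=-1, (1|7)=+1; (−1)^{3·3·3}·(-1)^3·(+1)^3 = +1.
|Ram(58786, 798)| = 2, even; anisotropic at {13, 19}.

[13, 19]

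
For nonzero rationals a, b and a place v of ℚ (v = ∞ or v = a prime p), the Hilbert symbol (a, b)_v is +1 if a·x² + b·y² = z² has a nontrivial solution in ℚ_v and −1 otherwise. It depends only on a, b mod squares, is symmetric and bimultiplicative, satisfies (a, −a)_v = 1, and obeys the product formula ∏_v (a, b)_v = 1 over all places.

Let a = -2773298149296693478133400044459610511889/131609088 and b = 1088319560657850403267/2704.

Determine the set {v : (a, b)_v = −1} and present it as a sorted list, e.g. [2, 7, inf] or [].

[11, 19, 23, 37, 43, 47]

Mod squares: a ≡ -451858, b ≡ 822547. Check v ∈ {∞, 2, 3, 7, 11, 13, 19, 23, 37, 43, 47}.
v=47: a=47^5·(≡1), b=47^3·(≡2) mod 47; (1|47)=+1, (2|47)=+1; (−1)^{5·3·23}·(+1)^3·(+1)^5 = -1.
v=13: a=13^-4·(≡4), b=13^-2·(≡7) mod 13; (4|13)=+1, (7|13)=-1; (−1)^{-4·-2·6}·(+1)^-2·(-1)^-4 = +1.
v=37: a=37^2·(≡24), b=37^1·(≡14) mod 37; (24|37)=-1, (14|37)=-1; (−1)^{2·1·18}·(-1)^1·(-1)^2 = -1.
v=11: a=11^5·(≡7), b=11^3·(≡10) mod 11; (7|11)=-1, (10|11)=-1; (−1)^{5·3·5}·(-1)^3·(-1)^5 = -1.
v=23: a=23^9·(≡21), b=23^4·(≡7) mod 23; (21|23)=-1, (7|23)=-1; (−1)^{9·4·11}·(-1)^4·(-1)^9 = -1.
v=2: v_2(a)=-9, v_2(b)=-4; units ≡ 7, 3 (mod 8); ε·ε+αω+βω = 1·1+-9·1+-4·0 ≡ 0  ⇒  (a,b)_2 = +1.
v=3: a=3^-2·(≡2), b=3^0·(≡1) mod 3; (2|3)=-1, (1|3)=+1; (−1)^{-2·0·1}·(-1)^0·(+1)^-2 = +1.
v=7: a=7^4·(≡5), b=7^2·(≡6) mod 7; (5|7)=-1, (6|7)=-1; (−1)^{4·2·3}·(-1)^2·(-1)^4 = +1.
v=19: a=19^3·(≡4), b=19^2·(≡2) mod 19; (4|19)=+1, (2|19)=-1; (−1)^{3·2·9}·(+1)^2·(-1)^3 = -1.
v=43: a=43^2·(≡27), b=43^1·(≡37) mod 43; (27|43)=-1, (37|43)=-1; (−1)^{2·1·21}·(-1)^1·(-1)^2 = -1.
v=∞: -451858 < 0 and 822547 > 0  ⇒  (a,b)_∞ = +1.
|Ram(-451858, 822547)| = 6, even; anisotropic at {11, 19, 23, 37, 43, 47}.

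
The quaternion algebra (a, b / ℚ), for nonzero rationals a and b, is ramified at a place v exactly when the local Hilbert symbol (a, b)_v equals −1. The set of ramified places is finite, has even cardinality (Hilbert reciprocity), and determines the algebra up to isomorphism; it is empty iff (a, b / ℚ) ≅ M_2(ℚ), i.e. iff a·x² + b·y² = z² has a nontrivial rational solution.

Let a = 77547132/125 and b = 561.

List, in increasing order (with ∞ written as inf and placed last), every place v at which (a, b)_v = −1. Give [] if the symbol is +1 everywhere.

Mod squares: a ≡ 3315, b ≡ 561. Check v ∈ {∞, 2, 3, 5, 11, 13, 17, 19}.
v=17: a=17^1·(≡9), b=17^1·(≡16) mod 17; (9|17)=+1, (16|17)=+1; (−1)^{1·1·8}·(+1)^1·(+1)^1 = +1.
v=11: a=11^0·(≡9), b=11^1·(≡7) mod 11; (9|11)=+1, (7|11)=-1; (−1)^{0·1·5}·(+1)^1·(-1)^0 = +1.
v=13: a=13^1·(≡11), b=13^0·(≡2) mod 13; (11|13)=-1, (2|13)=-1; (−1)^{1·0·6}·(-1)^0·(-1)^1 = -1.
v=2: v_2(a)=2, v_2(b)=0; units ≡ 3, 1 (mod 8); ε·ε+αω+βω = 1·0+2·0+0·1 ≡ 0  ⇒  (a,b)_2 = +1.
v=5: a=5^-3·(≡2), b=5^0·(≡1) mod 5; (2|5)=-1, (1|5)=+1; (−1)^{-3·0·2}·(-1)^0·(+1)^-3 = +1.
v=∞: 3315 > 0 and 561 > 0  ⇒  (a,b)_∞ = +1.
v=19: a=19^2·(≡5), b=19^0·(≡10) mod 19; (5|19)=+1, (10|19)=-1; (−1)^{2·0·9}·(+1)^0·(-1)^2 = +1.
v=3: a=3^5·(≡1), b=3^1·(≡1) mod 3; (1|3)=+1, (1|3)=+1; (−1)^{5·1·1}·(+1)^1·(+1)^5 = -1.
Ram(3315, 561) = {3, 13}; no ℚ_3-point on the conic.

[3, 13]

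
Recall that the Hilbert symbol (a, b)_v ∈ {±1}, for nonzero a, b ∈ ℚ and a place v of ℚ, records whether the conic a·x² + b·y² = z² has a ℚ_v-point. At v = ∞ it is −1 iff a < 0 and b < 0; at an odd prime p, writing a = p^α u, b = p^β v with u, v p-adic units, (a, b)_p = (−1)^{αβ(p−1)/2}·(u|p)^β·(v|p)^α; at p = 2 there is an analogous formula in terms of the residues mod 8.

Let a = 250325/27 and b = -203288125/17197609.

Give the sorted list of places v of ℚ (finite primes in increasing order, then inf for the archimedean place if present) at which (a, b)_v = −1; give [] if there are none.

[2, 3, 31, 53]

Mod squares: a ≡ 30039, b ≡ -901. Check v ∈ {∞, 2, 3, 5, 11, 13, 17, 19, 29, 31, 53}.
v=31: a=31^1·(≡4), b=31^0·(≡13) mod 31; (4|31)=+1, (13|31)=-1; (−1)^{1·0·15}·(+1)^0·(-1)^1 = -1.
v=5: a=5^2·(≡4), b=5^4·(≡1) mod 5; (4|5)=+1, (1|5)=+1; (−1)^{2·4·2}·(+1)^4·(+1)^2 = +1.
v=53: a=53^0·(≡12), b=53^1·(≡25) mod 53; (12|53)=-1, (25|53)=+1; (−1)^{0·1·26}·(-1)^1·(+1)^0 = -1.
v=3: a=3^-3·(≡2), b=3^0·(≡2) mod 3; (2|3)=-1, (2|3)=-1; (−1)^{-3·0·1}·(-1)^0·(-1)^-3 = -1.
v=2: v_2(a)=0, v_2(b)=0; units ≡ 7, 3 (mod 8); ε·ε+αω+βω = 1·1+0·1+0·0 ≡ 1  ⇒  (a,b)_2 = -1.
v=29: a=29^0·(≡16), b=29^-2·(≡12) mod 29; (16|29)=+1, (12|29)=-1; (−1)^{0·-2·14}·(+1)^-2·(-1)^0 = +1.
v=13: a=13^0·(≡10), b=13^-2·(≡9) mod 13; (10|13)=+1, (9|13)=+1; (−1)^{0·-2·6}·(+1)^-2·(+1)^0 = +1.
v=17: a=17^1·(≡2), b=17^1·(≡15) mod 17; (2|17)=+1, (15|17)=+1; (−1)^{1·1·8}·(+1)^1·(+1)^1 = +1.
v=∞: 30039 > 0 and -901 < 0  ⇒  (a,b)_∞ = +1.
v=19: a=19^1·(≡1), b=19^2·(≡9) mod 19; (1|19)=+1, (9|19)=+1; (−1)^{1·2·9}·(+1)^2·(+1)^1 = +1.
v=11: a=11^0·(≡4), b=11^-2·(≡9) mod 11; (4|11)=+1, (9|11)=+1; (−1)^{0·-2·5}·(+1)^-2·(+1)^0 = +1.
(30039, -901 / ℚ) ramifies at {2, 3, 31, 53}: a division algebra.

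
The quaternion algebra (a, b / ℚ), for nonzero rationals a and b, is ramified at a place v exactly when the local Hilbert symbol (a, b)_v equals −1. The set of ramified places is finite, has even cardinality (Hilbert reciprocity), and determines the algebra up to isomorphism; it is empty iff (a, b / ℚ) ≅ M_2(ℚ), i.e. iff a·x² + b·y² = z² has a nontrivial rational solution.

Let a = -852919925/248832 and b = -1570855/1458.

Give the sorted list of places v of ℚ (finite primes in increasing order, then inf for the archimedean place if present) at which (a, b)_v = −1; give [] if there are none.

Mod squares: a ≡ -1599, b ≡ -110. Check v ∈ {∞, 2, 3, 5, 11, 13, 23, 41}.
v=3: a=3^-5·(≡1), b=3^-6·(≡1) mod 3; (1|3)=+1, (1|3)=+1; (−1)^{-5·-6·1}·(+1)^-6·(+1)^-5 = +1.
v=∞: -1599 < 0 and -110 < 0  ⇒  (a,b)_∞ = -1.
v=23: a=23^2·(≡5), b=23^0·(≡5) mod 23; (5|23)=-1, (5|23)=-1; (−1)^{2·0·11}·(-1)^0·(-1)^2 = +1.
v=2: v_2(a)=-10, v_2(b)=-1; units ≡ 1, 1 (mod 8); ε·ε+αω+βω = 0·0+-10·0+-1·0 ≡ 0  ⇒  (a,b)_2 = +1.
v=41: a=41^1·(≡8), b=41^0·(≡24) mod 41; (8|41)=+1, (24|41)=-1; (−1)^{1·0·20}·(+1)^0·(-1)^1 = -1.
v=13: a=13^1·(≡6), b=13^4·(≡5) mod 13; (6|13)=-1, (5|13)=-1; (−1)^{1·4·6}·(-1)^4·(-1)^1 = -1.
v=5: a=5^2·(≡4), b=5^1·(≡3) mod 5; (4|5)=+1, (3|5)=-1; (−1)^{2·1·2}·(+1)^1·(-1)^2 = +1.
v=11: a=11^2·(≡7), b=11^1·(≡5) mod 11; (7|11)=-1, (5|11)=+1; (−1)^{2·1·5}·(-1)^1·(+1)^2 = -1.
(-1599, -110 / ℚ) ramifies at {11, 13, 41, ∞}: a division algebra.

[11, 13, 41, inf]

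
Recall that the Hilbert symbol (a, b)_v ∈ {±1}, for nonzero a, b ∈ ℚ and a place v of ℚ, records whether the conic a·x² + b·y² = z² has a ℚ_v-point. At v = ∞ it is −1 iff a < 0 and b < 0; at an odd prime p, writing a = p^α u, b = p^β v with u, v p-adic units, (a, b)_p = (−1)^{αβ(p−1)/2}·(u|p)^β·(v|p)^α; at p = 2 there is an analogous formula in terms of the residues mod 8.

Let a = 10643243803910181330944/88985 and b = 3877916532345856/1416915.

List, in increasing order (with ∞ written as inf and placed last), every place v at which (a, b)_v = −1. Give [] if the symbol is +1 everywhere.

(a, b) ≡ (173290, 76434865) mod (ℚ^×)²; places V = {2, 3, 5, 7, 11, 13, 23, 29, 31, 37, 41, 43, ∞}.
(a,b)_37: α=-2, u≡13; β=-2, v≡23 (mod 37); (13|37)=-1, (23|37)=-1; sign (−1)^0·-1^-2·-1^-2 = +1.
(a,b)_41: α=2, u≡38; β=1, v≡37 (mod 41); (38|41)=-1, (37|41)=+1; sign (−1)^0·-1^1·+1^2 = -1.
(a,b)_23: α=0, u≡3; β=-1, v≡6 (mod 23); (3|23)=+1, (6|23)=+1; sign (−1)^0·+1^-1·+1^0 = +1.
(a,b)_3: α=0, u≡1; β=-2, v≡1 (mod 3); (1|3)=+1, (1|3)=+1; sign (−1)^0·+1^-2·+1^0 = +1.
(a,b)_11: α=4, u≡2; β=2, v≡3 (mod 11); (2|11)=-1, (3|11)=+1; sign (−1)^0·-1^2·+1^4 = +1.
(a,b)_5: α=-1, u≡2; β=-1, v≡2 (mod 5); (2|5)=-1, (2|5)=-1; sign (−1)^0·-1^-1·-1^-1 = +1.
(a,b)_7: α=2, u≡6; β=2, v≡5 (mod 7); (6|7)=-1, (5|7)=-1; sign (−1)^0·-1^2·-1^2 = +1.
(a,b)_2: α=13, β=10; u≡5, v≡1 (mod 8); ε(u)ε(v)=0·0, αω(v)=13·0, βω(u)=10·1; sum ≡ 0  ⇒  +1.
(a,b)_31: α=3, u≡2; β=2, v≡18 (mod 31); (2|31)=+1, (18|31)=+1; sign (−1)^0·+1^2·+1^3 = +1.
(a,b)_29: α=2, u≡19; β=1, v≡9 (mod 29); (19|29)=-1, (9|29)=+1; sign (−1)^0·-1^1·+1^2 = -1.
(a,b)_43: α=1, u≡21; β=1, v≡6 (mod 43); (21|43)=+1, (6|43)=+1; sign (−1)^1·+1^1·+1^1 = -1.
(a,b)_13: α=-1, u≡11; β=1, v≡12 (mod 13); (11|13)=-1, (12|13)=+1; sign (−1)^0·-1^1·+1^-1 = -1.
(a,b)_∞: sgn(173290)=+, sgn(76434865)=+, so +1.
(173290, 76434865 / ℚ) ramifies at {13, 29, 41, 43}: a division algebra.

[13, 29, 41, 43]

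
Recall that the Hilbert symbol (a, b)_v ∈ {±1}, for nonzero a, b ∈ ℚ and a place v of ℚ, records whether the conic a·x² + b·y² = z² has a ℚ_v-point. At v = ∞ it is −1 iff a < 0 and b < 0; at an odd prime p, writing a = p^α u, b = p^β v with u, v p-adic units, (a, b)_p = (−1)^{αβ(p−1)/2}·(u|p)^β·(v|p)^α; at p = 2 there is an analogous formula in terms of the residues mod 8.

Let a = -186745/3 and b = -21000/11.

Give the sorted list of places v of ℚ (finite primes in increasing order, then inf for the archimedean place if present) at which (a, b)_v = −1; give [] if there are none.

[2, 7, 11, inf]

(a, b) ≡ (-3315, -2310) mod (ℚ^×)²; places V = {2, 3, 5, 7, 11, 13, 17, ∞}.
(a,b)_3: α=-1, u≡2; β=1, v≡1 (mod 3); (2|3)=-1, (1|3)=+1; sign (−1)^1·-1^1·+1^-1 = +1.
(a,b)_17: α=1, u≡16; β=0, v≡15 (mod 17); (16|17)=+1, (15|17)=+1; sign (−1)^0·+1^0·+1^1 = +1.
(a,b)_11: α=0, u≡8; β=-1, v≡10 (mod 11); (8|11)=-1, (10|11)=-1; sign (−1)^0·-1^-1·-1^0 = -1.
(a,b)_∞: sgn(-3315)=−, sgn(-2310)=−, so -1.
(a,b)_13: α=3, u≡2; β=0, v≡9 (mod 13); (2|13)=-1, (9|13)=+1; sign (−1)^0·-1^0·+1^3 = +1.
(a,b)_5: α=1, u≡2; β=3, v≡2 (mod 5); (2|5)=-1, (2|5)=-1; sign (−1)^0·-1^3·-1^1 = +1.
(a,b)_7: α=0, u≡5; β=1, v≡6 (mod 7); (5|7)=-1, (6|7)=-1; sign (−1)^0·-1^1·-1^0 = -1.
(a,b)_2: α=0, β=3; u≡5, v≡5 (mod 8); ε(u)ε(v)=0·0, αω(v)=0·1, βω(u)=3·1; sum ≡ 1  ⇒  -1.
|Ram(-3315, -2310)| = 4, even; anisotropic at {2, 7, 11, ∞}.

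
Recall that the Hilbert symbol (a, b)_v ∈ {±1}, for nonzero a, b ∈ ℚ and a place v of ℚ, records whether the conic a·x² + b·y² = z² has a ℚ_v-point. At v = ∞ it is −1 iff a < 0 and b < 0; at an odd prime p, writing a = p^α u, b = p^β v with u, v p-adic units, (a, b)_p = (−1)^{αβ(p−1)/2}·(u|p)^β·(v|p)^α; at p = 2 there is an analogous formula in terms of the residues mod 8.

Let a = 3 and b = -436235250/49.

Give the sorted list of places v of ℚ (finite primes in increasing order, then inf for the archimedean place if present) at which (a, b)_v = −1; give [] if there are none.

[5, 19]

Mod squares: a ≡ 3, b ≡ -144210. Check v ∈ {∞, 2, 3, 5, 7, 11, 19, 23}.
v=2: v_2(a)=0, v_2(b)=1; units ≡ 3, 7 (mod 8); ε·ε+αω+βω = 1·1+0·0+1·1 ≡ 0  ⇒  (a,b)_2 = +1.
v=11: a=11^0·(≡3), b=11^3·(≡10) mod 11; (3|11)=+1, (10|11)=-1; (−1)^{0·3·5}·(+1)^3·(-1)^0 = +1.
v=∞: 3 > 0 and -144210 < 0  ⇒  (a,b)_∞ = +1.
v=19: a=19^0·(≡3), b=19^1·(≡14) mod 19; (3|19)=-1, (14|19)=-1; (−1)^{0·1·9}·(-1)^1·(-1)^0 = -1.
v=23: a=23^0·(≡3), b=23^1·(≡13) mod 23; (3|23)=+1, (13|23)=+1; (−1)^{0·1·11}·(+1)^1·(+1)^0 = +1.
v=5: a=5^0·(≡3), b=5^3·(≡2) mod 5; (3|5)=-1, (2|5)=-1; (−1)^{0·3·2}·(-1)^3·(-1)^0 = -1.
v=7: a=7^0·(≡3), b=7^-2·(≡4) mod 7; (3|7)=-1, (4|7)=+1; (−1)^{0·-2·3}·(-1)^-2·(+1)^0 = +1.
v=3: a=3^1·(≡1), b=3^1·(≡2) mod 3; (1|3)=+1, (2|3)=-1; (−1)^{1·1·1}·(+1)^1·(-1)^1 = +1.
Ram(3, -144210) = {5, 19}; no ℚ_5-point on the conic.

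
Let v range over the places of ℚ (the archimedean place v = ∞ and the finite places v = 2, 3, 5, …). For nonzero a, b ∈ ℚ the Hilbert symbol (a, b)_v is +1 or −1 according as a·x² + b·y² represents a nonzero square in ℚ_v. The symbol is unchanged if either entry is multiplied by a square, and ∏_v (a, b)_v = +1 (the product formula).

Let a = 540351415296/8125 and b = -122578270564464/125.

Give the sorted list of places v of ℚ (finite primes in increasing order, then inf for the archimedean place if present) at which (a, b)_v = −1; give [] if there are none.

(a, b) ≡ (128557, -41825355) mod (ℚ^×)²; places V = {2, 3, 5, 7, 11, 13, 17, 29, 31, 37, ∞}.
(a,b)_29: α=1, u≡28; β=2, v≡2 (mod 29); (28|29)=+1, (2|29)=-1; sign (−1)^0·+1^2·-1^1 = -1.
(a,b)_2: α=10, β=4; u≡5, v≡5 (mod 8); ε(u)ε(v)=0·0, αω(v)=10·1, βω(u)=4·1; sum ≡ 0  ⇒  +1.
(a,b)_17: α=0, u≡11; β=1, v≡3 (mod 17); (11|17)=-1, (3|17)=-1; sign (−1)^0·-1^1·-1^0 = -1.
(a,b)_7: α=2, u≡1; β=0, v≡1 (mod 7); (1|7)=+1, (1|7)=+1; sign (−1)^0·+1^0·+1^2 = +1.
(a,b)_31: α=1, u≡30; β=1, v≡19 (mod 31); (30|31)=-1, (19|31)=+1; sign (−1)^1·-1^1·+1^1 = +1.
(a,b)_11: α=3, u≡9; β=3, v≡8 (mod 11); (9|11)=+1, (8|11)=-1; sign (−1)^1·+1^3·-1^3 = +1.
(a,b)_13: α=-1, u≡4; β=1, v≡12 (mod 13); (4|13)=+1, (12|13)=+1; sign (−1)^0·+1^1·+1^-1 = +1.
(a,b)_5: α=-4, u≡2; β=-3, v≡1 (mod 5); (2|5)=-1, (1|5)=+1; sign (−1)^0·-1^-3·+1^-4 = -1.
(a,b)_37: α=0, u≡19; β=1, v≡25 (mod 37); (19|37)=-1, (25|37)=+1; sign (−1)^0·-1^1·+1^0 = -1.
(a,b)_3: α=2, u≡1; β=3, v≡1 (mod 3); (1|3)=+1, (1|3)=+1; sign (−1)^0·+1^3·+1^2 = +1.
(a,b)_∞: sgn(128557)=+, sgn(-41825355)=−, so +1.
|Ram(128557, -41825355)| = 4, even; anisotropic at {5, 17, 29, 37}.

[5, 17, 29, 37]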